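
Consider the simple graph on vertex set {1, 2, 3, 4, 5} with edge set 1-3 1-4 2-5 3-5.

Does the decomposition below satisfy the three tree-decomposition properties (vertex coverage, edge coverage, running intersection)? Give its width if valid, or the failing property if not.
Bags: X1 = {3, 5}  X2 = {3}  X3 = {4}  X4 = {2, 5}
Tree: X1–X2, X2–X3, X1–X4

No — vertex 1 appears in no bag.

A tree decomposition must satisfy three properties: every vertex lies in some bag; for every edge, both endpoints lie together in some bag; and for every vertex, the bags containing it form a connected subtree. Here vertex 1 appears in no bag, so the decomposition is invalid.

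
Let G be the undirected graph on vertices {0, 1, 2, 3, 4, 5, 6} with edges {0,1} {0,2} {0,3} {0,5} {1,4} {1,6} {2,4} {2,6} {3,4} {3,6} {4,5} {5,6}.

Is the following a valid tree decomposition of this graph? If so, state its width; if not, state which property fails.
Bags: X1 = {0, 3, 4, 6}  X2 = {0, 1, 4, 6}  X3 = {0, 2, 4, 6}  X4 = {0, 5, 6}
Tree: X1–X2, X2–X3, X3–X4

A tree decomposition must satisfy three properties: every vertex lies in some bag; for every edge, both endpoints lie together in some bag; and for every vertex, the bags containing it form a connected subtree. Here edge (4,5) lies in no bag, so the decomposition is invalid.

No — edge (4,5) lies in no bag.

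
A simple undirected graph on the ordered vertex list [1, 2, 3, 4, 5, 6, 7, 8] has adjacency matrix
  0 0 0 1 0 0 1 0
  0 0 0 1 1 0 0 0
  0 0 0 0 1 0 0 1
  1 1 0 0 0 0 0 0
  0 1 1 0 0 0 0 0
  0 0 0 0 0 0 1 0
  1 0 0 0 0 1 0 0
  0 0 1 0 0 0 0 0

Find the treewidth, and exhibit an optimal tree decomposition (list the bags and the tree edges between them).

Treewidth 1.
Bags: B1 = {6, 7}  B2 = {1, 7}  B3 = {1, 4}  B4 = {2, 4}  B5 = {2, 5}  B6 = {3, 5}  B7 = {3, 8}
Tree: B1–B2, B2–B3, B3–B4, B4–B5, B5–B6, B6–B7

Each bag holds 2 vertices, so the decomposition has width 1, which upper-bounds the treewidth. Since G has at least one edge (e.g. 6–7), it is not an edgeless graph, so tw(G) ≥ 1. Hence tw(G) = 1 exactly.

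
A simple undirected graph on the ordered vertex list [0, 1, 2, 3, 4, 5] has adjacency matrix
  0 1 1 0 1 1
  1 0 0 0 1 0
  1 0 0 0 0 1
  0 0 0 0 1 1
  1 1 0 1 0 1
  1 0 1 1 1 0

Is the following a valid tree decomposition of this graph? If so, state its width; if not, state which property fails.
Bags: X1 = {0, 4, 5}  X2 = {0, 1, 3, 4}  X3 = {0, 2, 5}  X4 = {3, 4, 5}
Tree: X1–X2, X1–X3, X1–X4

A tree decomposition must satisfy three properties: every vertex lies in some bag; for every edge, both endpoints lie together in some bag; and for every vertex, the bags containing it form a connected subtree. Here bags containing vertex 3 are not connected in the tree, so the decomposition is invalid.

No — bags containing vertex 3 are not connected in the tree.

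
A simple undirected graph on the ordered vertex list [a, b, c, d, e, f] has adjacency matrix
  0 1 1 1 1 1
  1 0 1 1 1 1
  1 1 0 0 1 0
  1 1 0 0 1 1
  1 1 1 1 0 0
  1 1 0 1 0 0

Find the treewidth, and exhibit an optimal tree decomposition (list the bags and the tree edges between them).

Every bag has size at most 4, so the width is 4 − 1 = 3 and tw(G) ≤ 3. On the other hand G contains the 4-clique {a, b, d, e}. A clique must lie in a single bag of any decomposition, so no decomposition can have width below 3. The upper and lower bounds meet at 3, so that is the treewidth.

Treewidth 3.
One optimal decomposition is:
Bags: B1 = {a, b, d, e}  B2 = {a, b, c, e}  B3 = {a, b, d, f}
Tree: B1–B2, B1–B3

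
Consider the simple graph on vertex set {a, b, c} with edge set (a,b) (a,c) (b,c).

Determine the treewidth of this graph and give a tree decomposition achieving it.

Treewidth 2.
One such decomposition:
Bags: B1 = {a, b, c}
Tree: (single bag)

With just one bag of size 3, the width is 3 − 1 = 2, so tw(G) ≤ 2. Conversely, {a, b, c} is a clique of size 3, and the vertices of any clique must share a bag in every tree decomposition; so some bag has ≥ 3 vertices and tw(G) ≥ 2. Hence tw(G) = 2 exactly.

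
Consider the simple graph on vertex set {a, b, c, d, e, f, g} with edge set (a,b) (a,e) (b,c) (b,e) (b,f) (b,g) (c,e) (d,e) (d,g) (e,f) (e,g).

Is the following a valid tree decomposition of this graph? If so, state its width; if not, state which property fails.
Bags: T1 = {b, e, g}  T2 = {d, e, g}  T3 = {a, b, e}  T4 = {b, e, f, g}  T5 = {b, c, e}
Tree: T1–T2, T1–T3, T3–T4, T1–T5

A tree decomposition must satisfy three properties: every vertex lies in some bag; for every edge, both endpoints lie together in some bag; and for every vertex, the bags containing it form a connected subtree. Here bags containing vertex g are not connected in the tree, so the decomposition is invalid.

No — bags containing vertex g are not connected in the tree.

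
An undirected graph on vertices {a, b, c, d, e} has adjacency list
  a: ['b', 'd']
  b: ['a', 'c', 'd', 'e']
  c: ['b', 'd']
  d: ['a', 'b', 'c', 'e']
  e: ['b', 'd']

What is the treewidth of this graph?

2

A width-2 tree decomposition is:
Bags: B1 = {b, d, e}  B2 = {a, b, d}  B3 = {b, c, d}
Tree: B1–B2, B1–B3
Each bag holds 3 vertices, so the decomposition has width 2, which upper-bounds the treewidth. Conversely, {b, d, e} is a clique of size 3, and the vertices of any clique must share a bag in every tree decomposition; so some bag has ≥ 3 vertices and tw(G) ≥ 2. Therefore the treewidth is 2.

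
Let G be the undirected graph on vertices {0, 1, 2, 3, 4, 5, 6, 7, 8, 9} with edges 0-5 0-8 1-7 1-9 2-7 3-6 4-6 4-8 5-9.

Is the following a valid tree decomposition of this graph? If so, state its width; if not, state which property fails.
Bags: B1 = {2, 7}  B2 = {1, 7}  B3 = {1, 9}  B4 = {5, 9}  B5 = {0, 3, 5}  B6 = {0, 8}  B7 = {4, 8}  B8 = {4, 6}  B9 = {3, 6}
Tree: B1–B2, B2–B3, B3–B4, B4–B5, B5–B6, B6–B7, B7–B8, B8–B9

A tree decomposition must satisfy three properties: every vertex lies in some bag; for every edge, both endpoints lie together in some bag; and for every vertex, the bags containing it form a connected subtree. Here bags containing vertex 3 are not connected in the tree, so the decomposition is invalid.

No — bags containing vertex 3 are not connected in the tree.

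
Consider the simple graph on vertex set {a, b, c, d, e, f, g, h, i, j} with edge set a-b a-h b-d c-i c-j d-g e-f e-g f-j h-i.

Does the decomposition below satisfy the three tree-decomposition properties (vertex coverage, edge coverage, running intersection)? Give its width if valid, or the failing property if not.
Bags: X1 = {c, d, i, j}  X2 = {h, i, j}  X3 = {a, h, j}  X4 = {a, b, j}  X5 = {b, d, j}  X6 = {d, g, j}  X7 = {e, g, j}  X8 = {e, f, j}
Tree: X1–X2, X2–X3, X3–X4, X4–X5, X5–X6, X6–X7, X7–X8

A tree decomposition must satisfy three properties: every vertex lies in some bag; for every edge, both endpoints lie together in some bag; and for every vertex, the bags containing it form a connected subtree. Here bags containing vertex d are not connected in the tree, so the decomposition is invalid.

No — bags containing vertex d are not connected in the tree.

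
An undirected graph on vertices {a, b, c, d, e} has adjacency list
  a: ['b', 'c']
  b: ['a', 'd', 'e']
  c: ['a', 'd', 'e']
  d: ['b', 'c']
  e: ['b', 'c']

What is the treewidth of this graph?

2

A width-2 tree decomposition is:
Bags: B1 = {b, c, e}  B2 = {b, c, d}  B3 = {a, b, c}
Tree: B1–B2, B2–B3
Every bag has size at most 3, so the width is 3 − 1 = 2 and tw(G) ≤ 2. For the lower bound, G contains the cycle e–b–d–c–e, so G is not a forest; only forests have treewidth ≤ 1, hence tw(G) ≥ 2. Hence tw(G) = 2 exactly.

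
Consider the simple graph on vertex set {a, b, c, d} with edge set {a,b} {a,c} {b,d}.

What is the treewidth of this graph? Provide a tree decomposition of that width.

The largest bag has 2 vertices, giving width 1; this decomposition certifies tw(G) ≤ 1. Since G has at least one edge (e.g. c–a), it is not an edgeless graph, so tw(G) ≥ 1. Hence tw(G) = 1 exactly.

Treewidth 1.
One such decomposition:
Bags: B1 = {a, c}  B2 = {a, b}  B3 = {b, d}
Tree: B1–B2, B2–B3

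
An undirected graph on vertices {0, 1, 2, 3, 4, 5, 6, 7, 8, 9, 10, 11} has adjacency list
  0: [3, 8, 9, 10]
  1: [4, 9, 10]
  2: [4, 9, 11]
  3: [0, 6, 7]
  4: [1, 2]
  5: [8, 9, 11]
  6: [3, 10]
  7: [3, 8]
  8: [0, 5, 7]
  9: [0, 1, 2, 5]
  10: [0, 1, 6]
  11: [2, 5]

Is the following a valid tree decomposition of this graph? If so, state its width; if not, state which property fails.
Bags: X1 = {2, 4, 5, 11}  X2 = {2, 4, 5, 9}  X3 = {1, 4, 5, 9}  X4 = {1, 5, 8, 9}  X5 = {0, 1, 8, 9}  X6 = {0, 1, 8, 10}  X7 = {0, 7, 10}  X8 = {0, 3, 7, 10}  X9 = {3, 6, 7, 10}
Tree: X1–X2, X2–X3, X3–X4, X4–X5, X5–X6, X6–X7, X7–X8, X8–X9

No — edge (8,7) lies in no bag.

A tree decomposition must satisfy three properties: every vertex lies in some bag; for every edge, both endpoints lie together in some bag; and for every vertex, the bags containing it form a connected subtree. Here edge (8,7) lies in no bag, so the decomposition is invalid.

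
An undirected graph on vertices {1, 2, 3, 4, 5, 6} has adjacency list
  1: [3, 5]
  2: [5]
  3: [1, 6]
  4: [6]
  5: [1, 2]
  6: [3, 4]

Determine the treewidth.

A width-1 tree decomposition is:
Bags: B1 = {1, 5}  B2 = {1, 3}  B3 = {3, 6}  B4 = {4, 6}  B5 = {2, 5}
Tree: B1–B2, B2–B3, B3–B4, B1–B5
The largest bag has 2 vertices, giving width 1; this decomposition certifies tw(G) ≤ 1. Since G has at least one edge (e.g. 5–1), it is not an edgeless graph, so tw(G) ≥ 1. Therefore the treewidth is 1.

1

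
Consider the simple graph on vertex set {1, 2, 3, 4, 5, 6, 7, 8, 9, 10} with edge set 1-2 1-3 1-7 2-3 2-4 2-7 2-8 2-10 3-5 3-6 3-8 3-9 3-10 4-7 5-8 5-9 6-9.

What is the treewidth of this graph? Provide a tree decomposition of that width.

Each bag holds 3 vertices, so the decomposition has width 2, which upper-bounds the treewidth. Conversely, {3, 5, 9} is a clique of size 3, and the vertices of any clique must share a bag in every tree decomposition; so some bag has ≥ 3 vertices and tw(G) ≥ 2. Hence tw(G) = 2 exactly.

Treewidth 2.
One optimal decomposition is:
Bags: B1 = {3, 5, 8}  B2 = {2, 3, 8}  B3 = {1, 2, 3}  B4 = {2, 3, 10}  B5 = {1, 2, 7}  B6 = {2, 4, 7}  B7 = {3, 5, 9}  B8 = {3, 6, 9}
Tree: B1–B2, B2–B3, B2–B4, B3–B5, B5–B6, B1–B7, B7–B8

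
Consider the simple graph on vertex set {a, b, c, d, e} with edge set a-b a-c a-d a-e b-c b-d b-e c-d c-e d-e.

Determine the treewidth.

4

A width-4 tree decomposition is:
Bags: B1 = {a, b, c, d, e}
Tree: (single bag)
A single bag containing all 5 vertices is trivially a valid decomposition of width 4. For the lower bound, the 5 vertices {a, b, c, d, e} are pairwise adjacent, and any tree decomposition puts a clique entirely inside one bag — forcing width ≥ 4. The upper and lower bounds meet at 4, so that is the treewidth.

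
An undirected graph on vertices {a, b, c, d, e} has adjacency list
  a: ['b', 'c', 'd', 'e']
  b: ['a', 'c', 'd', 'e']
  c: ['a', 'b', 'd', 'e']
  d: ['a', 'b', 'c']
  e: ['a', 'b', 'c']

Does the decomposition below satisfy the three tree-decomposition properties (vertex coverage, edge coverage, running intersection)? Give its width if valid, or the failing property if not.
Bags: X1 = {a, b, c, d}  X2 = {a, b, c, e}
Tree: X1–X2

Checking the three conditions: (i) the bags cover all of {a, b, c, d, e}; (ii) for each edge, some bag contains both endpoints; (iii) the bags containing any fixed vertex form a subtree. All hold, so the decomposition is valid with width 4 − 1 = 3.

Yes; width 3.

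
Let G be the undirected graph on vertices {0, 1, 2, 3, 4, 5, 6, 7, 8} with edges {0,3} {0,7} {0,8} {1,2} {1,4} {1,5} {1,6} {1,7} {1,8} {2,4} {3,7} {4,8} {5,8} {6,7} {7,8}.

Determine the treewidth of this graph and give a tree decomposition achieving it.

Every bag has size at most 3, so the width is 3 − 1 = 2 and tw(G) ≤ 2. On the other hand G contains the 3-clique {0, 7, 8}. A clique must lie in a single bag of any decomposition, so no decomposition can have width below 2. Combining the bounds, tw(G) = 2.

Treewidth 2.
One such decomposition:
Bags: B1 = {1, 5, 8}  B2 = {1, 4, 8}  B3 = {1, 7, 8}  B4 = {1, 2, 4}  B5 = {0, 7, 8}  B6 = {0, 3, 7}  B7 = {1, 6, 7}
Tree: B1–B2, B2–B3, B2–B4, B3–B5, B5–B6, B3–B7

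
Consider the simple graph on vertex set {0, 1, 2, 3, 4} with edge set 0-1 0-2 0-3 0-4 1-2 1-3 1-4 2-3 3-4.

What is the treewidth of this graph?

3

A width-3 tree decomposition is:
Bags: B1 = {0, 1, 3, 4}  B2 = {0, 1, 2, 3}
Tree: B1–B2
The largest bag has 4 vertices, giving width 3; this decomposition certifies tw(G) ≤ 3. Conversely, {0, 1, 2, 3} is a clique of size 4, and the vertices of any clique must share a bag in every tree decomposition; so some bag has ≥ 4 vertices and tw(G) ≥ 3. Combining the bounds, tw(G) = 3.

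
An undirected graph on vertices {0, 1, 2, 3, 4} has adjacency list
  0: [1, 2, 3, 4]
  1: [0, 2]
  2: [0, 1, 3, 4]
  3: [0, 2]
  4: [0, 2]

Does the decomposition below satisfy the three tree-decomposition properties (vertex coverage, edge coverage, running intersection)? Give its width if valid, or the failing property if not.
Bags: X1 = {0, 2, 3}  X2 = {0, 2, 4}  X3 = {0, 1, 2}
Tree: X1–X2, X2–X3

Yes; width 2.

Vertex coverage: the bags together contain {0, 1, 2, 3, 4}, the full vertex set. Edge coverage: each edge of G has both endpoints in at least one bag. Running intersection: for every vertex, the bags containing it form a connected subtree. All three properties hold, so this is a valid tree decomposition of width max|bag| − 1 = 2, and hence tw(G) ≤ 2.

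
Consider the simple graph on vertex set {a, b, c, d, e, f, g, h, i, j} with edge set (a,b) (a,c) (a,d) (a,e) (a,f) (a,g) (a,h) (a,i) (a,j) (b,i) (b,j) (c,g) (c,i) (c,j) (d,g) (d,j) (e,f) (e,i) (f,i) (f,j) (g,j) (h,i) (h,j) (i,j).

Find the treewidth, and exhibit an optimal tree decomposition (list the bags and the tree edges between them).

Treewidth 3.
One such decomposition:
Bags: B1 = {a, c, i, j}  B2 = {a, h, i, j}  B3 = {a, c, g, j}  B4 = {a, f, i, j}  B5 = {a, b, i, j}  B6 = {a, e, f, i}  B7 = {a, d, g, j}
Tree: B1–B2, B1–B3, B2–B4, B4–B5, B4–B6, B3–B7

Every bag has size at most 4, so the width is 4 − 1 = 3 and tw(G) ≤ 3. For the lower bound, the 4 vertices {a, d, g, j} are pairwise adjacent, and any tree decomposition puts a clique entirely inside one bag — forcing width ≥ 3. Therefore the treewidth is 3.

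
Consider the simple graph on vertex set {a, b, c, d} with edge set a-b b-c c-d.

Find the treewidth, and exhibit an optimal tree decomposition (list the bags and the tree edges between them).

Each bag holds 2 vertices, so the decomposition has width 1, which upper-bounds the treewidth. Any graph with an edge has treewidth ≥ 1, and G has the edge c–d. Combining the bounds, tw(G) = 1.

Treewidth 1.
Bags: B1 = {c, d}  B2 = {b, c}  B3 = {a, b}
Tree: B1–B2, B2–B3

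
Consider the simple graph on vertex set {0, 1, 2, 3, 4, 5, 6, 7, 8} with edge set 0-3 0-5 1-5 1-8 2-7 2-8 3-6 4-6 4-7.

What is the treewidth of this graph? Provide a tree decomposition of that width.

Treewidth 2.
One optimal decomposition is:
Bags: B1 = {2, 4, 7}  B2 = {2, 4, 6}  B3 = {2, 3, 6}  B4 = {0, 2, 3}  B5 = {0, 2, 5}  B6 = {1, 2, 5}  B7 = {1, 2, 8}
Tree: B1–B2, B2–B3, B3–B4, B4–B5, B5–B6, B6–B7

Each bag holds 3 vertices, so the decomposition has width 2, which upper-bounds the treewidth. For the lower bound, G contains the cycle 2–7–4–6–3–0–5–1–8–2, so G is not a forest; only forests have treewidth ≤ 1, hence tw(G) ≥ 2. Hence tw(G) = 2 exactly.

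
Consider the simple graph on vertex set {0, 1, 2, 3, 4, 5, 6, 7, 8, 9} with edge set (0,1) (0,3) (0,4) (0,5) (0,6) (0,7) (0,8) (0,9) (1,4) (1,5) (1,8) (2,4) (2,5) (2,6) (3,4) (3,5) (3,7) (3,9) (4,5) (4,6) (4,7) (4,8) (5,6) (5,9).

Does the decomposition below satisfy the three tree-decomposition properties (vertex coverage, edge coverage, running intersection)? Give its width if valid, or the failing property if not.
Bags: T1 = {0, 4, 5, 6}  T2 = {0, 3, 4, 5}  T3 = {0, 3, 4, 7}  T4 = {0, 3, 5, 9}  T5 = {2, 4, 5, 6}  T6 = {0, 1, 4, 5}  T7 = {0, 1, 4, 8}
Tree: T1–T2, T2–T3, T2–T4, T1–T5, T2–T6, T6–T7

Yes; width 3.

Every vertex of G appears in some bag (union = {0, 1, 2, 3, 4, 5, 6, 7, 8, 9}); every edge is covered by a bag; and for each vertex v the set of bags containing v is connected in the bag tree. The decomposition is therefore valid. The largest bag has 4 vertices, so the width is 3.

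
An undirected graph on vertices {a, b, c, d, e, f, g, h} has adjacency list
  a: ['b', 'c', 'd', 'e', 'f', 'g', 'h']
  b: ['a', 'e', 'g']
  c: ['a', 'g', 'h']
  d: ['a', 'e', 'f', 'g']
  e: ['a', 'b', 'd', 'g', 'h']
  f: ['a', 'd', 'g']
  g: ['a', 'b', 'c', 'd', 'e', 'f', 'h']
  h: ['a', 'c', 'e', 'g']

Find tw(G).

3

A width-3 tree decomposition is:
Bags: B1 = {a, d, f, g}  B2 = {a, d, e, g}  B3 = {a, e, g, h}  B4 = {a, b, e, g}  B5 = {a, c, g, h}
Tree: B1–B2, B2–B3, B2–B4, B3–B5
Each bag holds 4 vertices, so the decomposition has width 3, which upper-bounds the treewidth. For the lower bound, the 4 vertices {a, d, e, g} are pairwise adjacent, and any tree decomposition puts a clique entirely inside one bag — forcing width ≥ 3. The upper and lower bounds meet at 3, so that is the treewidth.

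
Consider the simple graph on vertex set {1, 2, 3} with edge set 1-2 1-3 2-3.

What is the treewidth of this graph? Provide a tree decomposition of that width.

A single bag containing all 3 vertices is trivially a valid decomposition of width 2. For the lower bound, the 3 vertices {1, 2, 3} are pairwise adjacent, and any tree decomposition puts a clique entirely inside one bag — forcing width ≥ 2. Combining the bounds, tw(G) = 2.

Treewidth 2.
Bags: B1 = {1, 2, 3}
Tree: (single bag)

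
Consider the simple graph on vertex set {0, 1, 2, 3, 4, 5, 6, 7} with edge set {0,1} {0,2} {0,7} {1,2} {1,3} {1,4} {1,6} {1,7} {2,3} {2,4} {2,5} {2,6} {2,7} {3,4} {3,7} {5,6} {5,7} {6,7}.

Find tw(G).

A width-3 tree decomposition is:
Bags: B1 = {1, 2, 3, 7}  B2 = {0, 1, 2, 7}  B3 = {1, 2, 3, 4}  B4 = {1, 2, 6, 7}  B5 = {2, 5, 6, 7}
Tree: B1–B2, B1–B3, B1–B4, B4–B5
The largest bag has 4 vertices, giving width 3; this decomposition certifies tw(G) ≤ 3. On the other hand G contains the 4-clique {1, 2, 3, 4}. A clique must lie in a single bag of any decomposition, so no decomposition can have width below 3. Hence tw(G) = 3 exactly.

3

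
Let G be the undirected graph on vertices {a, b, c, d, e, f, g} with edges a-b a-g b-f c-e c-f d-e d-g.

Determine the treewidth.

A width-2 tree decomposition is:
Bags: B1 = {a, b, f}  B2 = {a, c, f}  B3 = {a, c, e}  B4 = {a, d, e}  B5 = {a, d, g}
Tree: B1–B2, B2–B3, B3–B4, B4–B5
Every bag has size at most 3, so the width is 3 − 1 = 2 and tw(G) ≤ 2. Since a–b–f–c–e–d–g–a is a cycle in G, G is not acyclic. Forests are exactly the graphs of treewidth ≤ 1, so tw(G) ≥ 2. Therefore the treewidth is 2.

2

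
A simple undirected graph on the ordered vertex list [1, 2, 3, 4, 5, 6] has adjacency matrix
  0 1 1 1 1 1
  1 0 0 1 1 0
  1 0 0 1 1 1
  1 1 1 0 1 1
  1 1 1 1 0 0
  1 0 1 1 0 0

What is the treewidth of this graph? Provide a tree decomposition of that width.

Treewidth 3.
One such decomposition:
Bags: B1 = {1, 3, 4, 5}  B2 = {1, 3, 4, 6}  B3 = {1, 2, 4, 5}
Tree: B1–B2, B1–B3

Every bag has size at most 4, so the width is 4 − 1 = 3 and tw(G) ≤ 3. For the lower bound, the 4 vertices {1, 2, 4, 5} are pairwise adjacent, and any tree decomposition puts a clique entirely inside one bag — forcing width ≥ 3. Combining the bounds, tw(G) = 3.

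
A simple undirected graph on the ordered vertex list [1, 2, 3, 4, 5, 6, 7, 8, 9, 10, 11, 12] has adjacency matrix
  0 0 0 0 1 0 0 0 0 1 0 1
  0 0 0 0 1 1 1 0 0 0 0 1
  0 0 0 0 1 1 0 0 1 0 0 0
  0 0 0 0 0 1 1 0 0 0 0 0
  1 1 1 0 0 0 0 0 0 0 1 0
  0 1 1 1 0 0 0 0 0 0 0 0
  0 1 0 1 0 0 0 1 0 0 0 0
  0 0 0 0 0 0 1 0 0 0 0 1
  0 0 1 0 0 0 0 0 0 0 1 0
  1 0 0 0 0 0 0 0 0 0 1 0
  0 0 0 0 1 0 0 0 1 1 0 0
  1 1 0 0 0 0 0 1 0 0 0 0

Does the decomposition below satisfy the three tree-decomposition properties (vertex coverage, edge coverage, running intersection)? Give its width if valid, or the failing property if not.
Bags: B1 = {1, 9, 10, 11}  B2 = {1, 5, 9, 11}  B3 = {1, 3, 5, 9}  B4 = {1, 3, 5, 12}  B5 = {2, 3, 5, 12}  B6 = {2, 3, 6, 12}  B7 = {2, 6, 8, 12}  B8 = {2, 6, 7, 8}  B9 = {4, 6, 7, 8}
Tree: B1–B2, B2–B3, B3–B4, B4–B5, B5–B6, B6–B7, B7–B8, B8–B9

Every vertex of G appears in some bag (union = {1, 2, 3, 4, 5, 6, 7, 8, 9, 10, 11, 12}); every edge is covered by a bag; and for each vertex v the set of bags containing v is connected in the bag tree. The decomposition is therefore valid. The largest bag has 4 vertices, so the width is 3.

Yes; width 3.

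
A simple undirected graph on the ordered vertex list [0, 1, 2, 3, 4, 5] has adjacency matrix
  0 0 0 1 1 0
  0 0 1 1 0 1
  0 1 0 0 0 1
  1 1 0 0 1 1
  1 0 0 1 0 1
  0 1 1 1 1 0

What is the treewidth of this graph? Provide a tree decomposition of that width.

Treewidth 2.
One optimal decomposition is:
Bags: B1 = {1, 3, 5}  B2 = {1, 2, 5}  B3 = {3, 4, 5}  B4 = {0, 3, 4}
Tree: B1–B2, B1–B3, B3–B4

Every bag has size at most 3, so the width is 3 − 1 = 2 and tw(G) ≤ 2. On the other hand G contains the 3-clique {1, 2, 5}. A clique must lie in a single bag of any decomposition, so no decomposition can have width below 2. Therefore the treewidth is 2.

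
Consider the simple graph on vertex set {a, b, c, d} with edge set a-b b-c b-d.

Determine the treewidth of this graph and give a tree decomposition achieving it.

Treewidth 1.
One such decomposition:
Bags: B1 = {b, d}  B2 = {a, b}  B3 = {b, c}
Tree: B1–B2, B1–B3

Every bag has size at most 2, so the width is 2 − 1 = 1 and tw(G) ≤ 1. Since G has at least one edge (e.g. d–b), it is not an edgeless graph, so tw(G) ≥ 1. Hence tw(G) = 1 exactly.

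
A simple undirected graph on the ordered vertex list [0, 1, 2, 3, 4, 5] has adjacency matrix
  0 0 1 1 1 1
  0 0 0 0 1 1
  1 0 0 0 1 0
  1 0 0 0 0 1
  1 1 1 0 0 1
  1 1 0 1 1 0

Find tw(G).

A width-2 tree decomposition is:
Bags: B1 = {0, 2, 4}  B2 = {0, 4, 5}  B3 = {0, 3, 5}  B4 = {1, 4, 5}
Tree: B1–B2, B2–B3, B2–B4
Each bag holds 3 vertices, so the decomposition has width 2, which upper-bounds the treewidth. Conversely, {0, 3, 5} is a clique of size 3, and the vertices of any clique must share a bag in every tree decomposition; so some bag has ≥ 3 vertices and tw(G) ≥ 2. Therefore the treewidth is 2.

2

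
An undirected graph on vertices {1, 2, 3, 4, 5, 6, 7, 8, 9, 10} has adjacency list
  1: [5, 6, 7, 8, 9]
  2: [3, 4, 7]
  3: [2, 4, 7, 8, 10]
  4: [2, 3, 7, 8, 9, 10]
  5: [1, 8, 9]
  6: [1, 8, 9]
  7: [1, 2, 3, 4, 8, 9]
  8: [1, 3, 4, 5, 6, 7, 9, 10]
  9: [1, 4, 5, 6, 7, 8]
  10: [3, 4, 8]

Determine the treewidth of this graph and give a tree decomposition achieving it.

Treewidth 3.
Bags: B1 = {3, 4, 7, 8}  B2 = {4, 7, 8, 9}  B3 = {1, 7, 8, 9}  B4 = {1, 5, 8, 9}  B5 = {1, 6, 8, 9}  B6 = {2, 3, 4, 7}  B7 = {3, 4, 8, 10}
Tree: B1–B2, B2–B3, B3–B4, B3–B5, B1–B6, B1–B7

Every bag has size at most 4, so the width is 4 − 1 = 3 and tw(G) ≤ 3. On the other hand G contains the 4-clique {1, 5, 8, 9}. A clique must lie in a single bag of any decomposition, so no decomposition can have width below 3. The upper and lower bounds meet at 3, so that is the treewidth.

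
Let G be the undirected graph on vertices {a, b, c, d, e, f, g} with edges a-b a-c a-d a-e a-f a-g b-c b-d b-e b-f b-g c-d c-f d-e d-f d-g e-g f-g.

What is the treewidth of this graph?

A width-4 tree decomposition is:
Bags: B1 = {a, b, c, d, f}  B2 = {a, b, d, f, g}  B3 = {a, b, d, e, g}
Tree: B1–B2, B2–B3
Every bag has size at most 5, so the width is 5 − 1 = 4 and tw(G) ≤ 4. Conversely, {a, b, d, e, g} is a clique of size 5, and the vertices of any clique must share a bag in every tree decomposition; so some bag has ≥ 5 vertices and tw(G) ≥ 4. Hence tw(G) = 4 exactly.

4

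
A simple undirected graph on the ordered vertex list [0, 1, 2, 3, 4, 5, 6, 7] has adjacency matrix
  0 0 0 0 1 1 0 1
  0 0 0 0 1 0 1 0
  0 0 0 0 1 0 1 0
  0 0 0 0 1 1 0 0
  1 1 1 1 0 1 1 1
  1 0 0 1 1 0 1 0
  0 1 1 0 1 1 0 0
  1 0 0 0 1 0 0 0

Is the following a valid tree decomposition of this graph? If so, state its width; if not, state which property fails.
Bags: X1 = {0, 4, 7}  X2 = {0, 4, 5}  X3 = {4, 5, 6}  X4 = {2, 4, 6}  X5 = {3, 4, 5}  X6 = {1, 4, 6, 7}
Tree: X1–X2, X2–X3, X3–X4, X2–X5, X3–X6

A tree decomposition must satisfy three properties: every vertex lies in some bag; for every edge, both endpoints lie together in some bag; and for every vertex, the bags containing it form a connected subtree. Here bags containing vertex 7 are not connected in the tree, so the decomposition is invalid.

No — bags containing vertex 7 are not connected in the tree.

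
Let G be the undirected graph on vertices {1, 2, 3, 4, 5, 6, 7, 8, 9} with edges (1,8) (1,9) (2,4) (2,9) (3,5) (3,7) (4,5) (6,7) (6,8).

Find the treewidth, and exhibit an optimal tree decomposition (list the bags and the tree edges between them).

Each bag holds 3 vertices, so the decomposition has width 2, which upper-bounds the treewidth. Since 9–1–8–6–7–3–5–4–2–9 is a cycle in G, G is not acyclic. Forests are exactly the graphs of treewidth ≤ 1, so tw(G) ≥ 2. The upper and lower bounds meet at 2, so that is the treewidth.

Treewidth 2.
Bags: B1 = {1, 8, 9}  B2 = {6, 8, 9}  B3 = {6, 7, 9}  B4 = {3, 7, 9}  B5 = {3, 5, 9}  B6 = {4, 5, 9}  B7 = {2, 4, 9}
Tree: B1–B2, B2–B3, B3–B4, B4–B5, B5–B6, B6–B7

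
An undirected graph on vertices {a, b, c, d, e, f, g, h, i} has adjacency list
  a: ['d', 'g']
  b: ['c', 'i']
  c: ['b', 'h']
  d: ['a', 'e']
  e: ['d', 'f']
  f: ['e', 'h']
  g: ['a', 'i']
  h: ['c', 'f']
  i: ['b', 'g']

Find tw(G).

A width-2 tree decomposition is:
Bags: B1 = {a, g, i}  B2 = {a, b, i}  B3 = {a, b, c}  B4 = {a, c, h}  B5 = {a, f, h}  B6 = {a, e, f}  B7 = {a, d, e}
Tree: B1–B2, B2–B3, B3–B4, B4–B5, B5–B6, B6–B7
Every bag has size at most 3, so the width is 3 − 1 = 2 and tw(G) ≤ 2. For the lower bound, G contains the cycle a–g–i–b–c–h–f–e–d–a, so G is not a forest; only forests have treewidth ≤ 1, hence tw(G) ≥ 2. Hence tw(G) = 2 exactly.

2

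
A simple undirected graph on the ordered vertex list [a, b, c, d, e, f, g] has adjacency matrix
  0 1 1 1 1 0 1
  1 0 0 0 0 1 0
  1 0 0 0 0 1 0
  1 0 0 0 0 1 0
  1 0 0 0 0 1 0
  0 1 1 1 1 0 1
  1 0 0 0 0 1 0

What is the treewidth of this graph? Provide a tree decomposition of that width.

The largest bag has 3 vertices, giving width 2; this decomposition certifies tw(G) ≤ 2. For the lower bound, G contains the cycle a–b–f–e–a, so G is not a forest; only forests have treewidth ≤ 1, hence tw(G) ≥ 2. Hence tw(G) = 2 exactly.

Treewidth 2.
One such decomposition:
Bags: B1 = {a, b, f}  B2 = {a, e, f}  B3 = {a, c, f}  B4 = {a, f, g}  B5 = {a, d, f}
Tree: B1–B2, B2–B3, B3–B4, B4–B5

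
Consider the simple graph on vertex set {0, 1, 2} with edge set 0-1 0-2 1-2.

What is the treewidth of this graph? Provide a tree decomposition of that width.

With just one bag of size 3, the width is 3 − 1 = 2, so tw(G) ≤ 2. On the other hand G contains the 3-clique {0, 1, 2}. A clique must lie in a single bag of any decomposition, so no decomposition can have width below 2. Hence tw(G) = 2 exactly.

Treewidth 2.
One such decomposition:
Bags: B1 = {0, 1, 2}
Tree: (single bag)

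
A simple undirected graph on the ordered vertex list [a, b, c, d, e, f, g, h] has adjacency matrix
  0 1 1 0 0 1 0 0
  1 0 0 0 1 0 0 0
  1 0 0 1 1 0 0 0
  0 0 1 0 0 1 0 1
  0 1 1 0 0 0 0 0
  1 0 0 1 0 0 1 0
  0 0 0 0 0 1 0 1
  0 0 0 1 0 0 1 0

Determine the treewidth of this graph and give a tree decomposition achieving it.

Treewidth 2.
One such decomposition:
Bags: B1 = {d, g, h}  B2 = {d, f, g}  B3 = {c, d, f}  B4 = {a, c, f}  B5 = {a, c, e}  B6 = {a, b, e}
Tree: B1–B2, B2–B3, B3–B4, B4–B5, B5–B6

The largest bag has 3 vertices, giving width 2; this decomposition certifies tw(G) ≤ 2. Since h–g–f–d–h is a cycle in G, G is not acyclic. Forests are exactly the graphs of treewidth ≤ 1, so tw(G) ≥ 2. The upper and lower bounds meet at 2, so that is the treewidth.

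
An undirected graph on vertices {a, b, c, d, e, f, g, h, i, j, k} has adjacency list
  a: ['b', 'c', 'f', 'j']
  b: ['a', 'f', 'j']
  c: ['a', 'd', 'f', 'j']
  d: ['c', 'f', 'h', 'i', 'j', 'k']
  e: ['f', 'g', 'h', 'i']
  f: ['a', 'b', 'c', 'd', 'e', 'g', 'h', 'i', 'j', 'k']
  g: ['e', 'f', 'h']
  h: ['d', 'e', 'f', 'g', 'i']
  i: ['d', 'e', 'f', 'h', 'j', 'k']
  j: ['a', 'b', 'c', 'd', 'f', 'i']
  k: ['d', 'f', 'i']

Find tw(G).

A width-3 tree decomposition is:
Bags: B1 = {d, f, i, j}  B2 = {d, f, i, k}  B3 = {c, d, f, j}  B4 = {a, c, f, j}  B5 = {a, b, f, j}  B6 = {d, f, h, i}  B7 = {e, f, h, i}  B8 = {e, f, g, h}
Tree: B1–B2, B1–B3, B3–B4, B4–B5, B2–B6, B6–B7, B7–B8
Every bag has size at most 4, so the width is 4 − 1 = 3 and tw(G) ≤ 3. Conversely, {c, d, f, j} is a clique of size 4, and the vertices of any clique must share a bag in every tree decomposition; so some bag has ≥ 4 vertices and tw(G) ≥ 3. Therefore the treewidth is 3.

3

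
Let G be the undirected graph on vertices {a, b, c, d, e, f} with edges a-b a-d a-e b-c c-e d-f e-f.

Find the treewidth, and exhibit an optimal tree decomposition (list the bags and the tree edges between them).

The largest bag has 3 vertices, giving width 2; this decomposition certifies tw(G) ≤ 2. Since d–f–e–a–d is a cycle in G, G is not acyclic. Forests are exactly the graphs of treewidth ≤ 1, so tw(G) ≥ 2. Combining the bounds, tw(G) = 2.

Treewidth 2.
Bags: B1 = {a, d, f}  B2 = {a, e, f}  B3 = {a, b, e}  B4 = {b, c, e}
Tree: B1–B2, B2–B3, B3–B4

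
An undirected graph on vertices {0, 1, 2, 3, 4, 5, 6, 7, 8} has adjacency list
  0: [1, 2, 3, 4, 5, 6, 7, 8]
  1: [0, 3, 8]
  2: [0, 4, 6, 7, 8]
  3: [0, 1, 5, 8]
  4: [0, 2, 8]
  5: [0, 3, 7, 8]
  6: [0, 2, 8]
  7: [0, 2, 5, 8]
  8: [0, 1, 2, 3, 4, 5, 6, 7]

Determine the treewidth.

3

A width-3 tree decomposition is:
Bags: B1 = {0, 3, 5, 8}  B2 = {0, 5, 7, 8}  B3 = {0, 1, 3, 8}  B4 = {0, 2, 7, 8}  B5 = {0, 2, 6, 8}  B6 = {0, 2, 4, 8}
Tree: B1–B2, B1–B3, B2–B4, B4–B5, B5–B6
The largest bag has 4 vertices, giving width 3; this decomposition certifies tw(G) ≤ 3. On the other hand G contains the 4-clique {0, 1, 3, 8}. A clique must lie in a single bag of any decomposition, so no decomposition can have width below 3. The upper and lower bounds meet at 3, so that is the treewidth.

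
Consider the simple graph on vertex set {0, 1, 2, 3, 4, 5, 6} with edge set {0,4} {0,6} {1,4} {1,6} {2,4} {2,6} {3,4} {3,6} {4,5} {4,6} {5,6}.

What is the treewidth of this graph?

A width-2 tree decomposition is:
Bags: B1 = {2, 4, 6}  B2 = {0, 4, 6}  B3 = {4, 5, 6}  B4 = {1, 4, 6}  B5 = {3, 4, 6}
Tree: B1–B2, B2–B3, B3–B4, B2–B5
The largest bag has 3 vertices, giving width 2; this decomposition certifies tw(G) ≤ 2. For the lower bound, the 3 vertices {0, 4, 6} are pairwise adjacent, and any tree decomposition puts a clique entirely inside one bag — forcing width ≥ 2. Hence tw(G) = 2 exactly.

2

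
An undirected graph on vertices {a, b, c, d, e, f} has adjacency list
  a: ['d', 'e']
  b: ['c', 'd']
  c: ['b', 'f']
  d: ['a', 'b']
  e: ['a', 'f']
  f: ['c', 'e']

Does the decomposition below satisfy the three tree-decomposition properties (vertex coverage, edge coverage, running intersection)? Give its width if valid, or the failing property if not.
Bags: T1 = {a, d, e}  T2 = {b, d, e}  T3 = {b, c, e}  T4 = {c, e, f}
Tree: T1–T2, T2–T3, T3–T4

Yes; width 2.

Vertex coverage: the bags together contain {a, b, c, d, e, f}, the full vertex set. Edge coverage: each edge of G has both endpoints in at least one bag. Running intersection: for every vertex, the bags containing it form a connected subtree. All three properties hold, so this is a valid tree decomposition of width max|bag| − 1 = 2, and hence tw(G) ≤ 2.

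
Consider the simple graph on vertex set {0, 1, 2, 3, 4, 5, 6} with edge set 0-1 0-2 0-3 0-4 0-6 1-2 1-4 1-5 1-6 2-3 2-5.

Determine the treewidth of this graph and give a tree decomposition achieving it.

Treewidth 2.
Bags: B1 = {0, 2, 3}  B2 = {0, 1, 2}  B3 = {0, 1, 4}  B4 = {1, 2, 5}  B5 = {0, 1, 6}
Tree: B1–B2, B2–B3, B2–B4, B3–B5

Each bag holds 3 vertices, so the decomposition has width 2, which upper-bounds the treewidth. For the lower bound, the 3 vertices {0, 1, 2} are pairwise adjacent, and any tree decomposition puts a clique entirely inside one bag — forcing width ≥ 2. Combining the bounds, tw(G) = 2.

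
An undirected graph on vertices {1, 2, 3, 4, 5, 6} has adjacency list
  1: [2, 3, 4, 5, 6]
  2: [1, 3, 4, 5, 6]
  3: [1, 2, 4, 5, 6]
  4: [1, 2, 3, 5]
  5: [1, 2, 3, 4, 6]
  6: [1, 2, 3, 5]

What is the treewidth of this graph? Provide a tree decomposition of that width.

The largest bag has 5 vertices, giving width 4; this decomposition certifies tw(G) ≤ 4. On the other hand G contains the 5-clique {1, 2, 3, 4, 5}. A clique must lie in a single bag of any decomposition, so no decomposition can have width below 4. Hence tw(G) = 4 exactly.

Treewidth 4.
One such decomposition:
Bags: B1 = {1, 2, 3, 4, 5}  B2 = {1, 2, 3, 5, 6}
Tree: B1–B2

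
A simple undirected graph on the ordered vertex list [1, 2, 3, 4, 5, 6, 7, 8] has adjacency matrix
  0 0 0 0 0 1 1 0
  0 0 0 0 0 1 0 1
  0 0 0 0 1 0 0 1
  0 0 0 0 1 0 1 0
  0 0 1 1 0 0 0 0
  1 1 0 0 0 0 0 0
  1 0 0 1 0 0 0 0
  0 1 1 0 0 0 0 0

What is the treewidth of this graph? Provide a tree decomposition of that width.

Treewidth 2.
One such decomposition:
Bags: B1 = {3, 5, 8}  B2 = {4, 5, 8}  B3 = {4, 7, 8}  B4 = {1, 7, 8}  B5 = {1, 6, 8}  B6 = {2, 6, 8}
Tree: B1–B2, B2–B3, B3–B4, B4–B5, B5–B6

The largest bag has 3 vertices, giving width 2; this decomposition certifies tw(G) ≤ 2. The edges 8–3–5–4–7–1–6–2–8 form a cycle, so G is not a tree and its treewidth is at least 2. Hence tw(G) = 2 exactly.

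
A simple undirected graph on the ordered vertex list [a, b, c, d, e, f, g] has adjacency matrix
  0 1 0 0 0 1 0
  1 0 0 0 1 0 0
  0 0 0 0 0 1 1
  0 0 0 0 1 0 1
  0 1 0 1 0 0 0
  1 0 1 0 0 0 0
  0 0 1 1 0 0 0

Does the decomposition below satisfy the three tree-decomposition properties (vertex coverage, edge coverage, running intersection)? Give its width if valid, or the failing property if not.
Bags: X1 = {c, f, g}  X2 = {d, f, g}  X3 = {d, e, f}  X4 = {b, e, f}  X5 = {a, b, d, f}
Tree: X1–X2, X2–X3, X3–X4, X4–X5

No — bags containing vertex d are not connected in the tree.

A tree decomposition must satisfy three properties: every vertex lies in some bag; for every edge, both endpoints lie together in some bag; and for every vertex, the bags containing it form a connected subtree. Here bags containing vertex d are not connected in the tree, so the decomposition is invalid.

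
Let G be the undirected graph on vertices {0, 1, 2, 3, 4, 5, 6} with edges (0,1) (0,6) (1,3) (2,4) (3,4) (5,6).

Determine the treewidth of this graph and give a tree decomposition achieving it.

The largest bag has 2 vertices, giving width 1; this decomposition certifies tw(G) ≤ 1. G has an edge, so its treewidth is at least 1. Therefore the treewidth is 1.

Treewidth 1.
Bags: B1 = {2, 4}  B2 = {3, 4}  B3 = {1, 3}  B4 = {0, 1}  B5 = {0, 6}  B6 = {5, 6}
Tree: B1–B2, B2–B3, B3–B4, B4–B5, B5–B6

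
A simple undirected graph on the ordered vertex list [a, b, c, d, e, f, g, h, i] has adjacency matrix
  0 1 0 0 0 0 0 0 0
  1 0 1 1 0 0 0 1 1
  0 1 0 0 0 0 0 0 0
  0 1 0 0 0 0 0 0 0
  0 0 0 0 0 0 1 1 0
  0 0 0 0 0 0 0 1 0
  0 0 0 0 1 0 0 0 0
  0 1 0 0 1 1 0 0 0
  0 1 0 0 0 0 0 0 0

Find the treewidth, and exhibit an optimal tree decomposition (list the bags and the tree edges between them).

Every bag has size at most 2, so the width is 2 − 1 = 1 and tw(G) ≤ 1. Since G has at least one edge (e.g. b–a), it is not an edgeless graph, so tw(G) ≥ 1. Hence tw(G) = 1 exactly.

Treewidth 1.
One optimal decomposition is:
Bags: B1 = {a, b}  B2 = {b, h}  B3 = {e, h}  B4 = {e, g}  B5 = {f, h}  B6 = {b, i}  B7 = {b, d}  B8 = {b, c}
Tree: B1–B2, B2–B3, B3–B4, B3–B5, B2–B6, B2–B7, B2–B8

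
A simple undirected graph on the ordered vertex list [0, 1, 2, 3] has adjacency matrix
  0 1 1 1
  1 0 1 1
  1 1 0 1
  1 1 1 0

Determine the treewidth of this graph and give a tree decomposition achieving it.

With just one bag of size 4, the width is 4 − 1 = 3, so tw(G) ≤ 3. Conversely, {0, 1, 2, 3} is a clique of size 4, and the vertices of any clique must share a bag in every tree decomposition; so some bag has ≥ 4 vertices and tw(G) ≥ 3. The upper and lower bounds meet at 3, so that is the treewidth.

Treewidth 3.
Bags: B1 = {0, 1, 2, 3}
Tree: (single bag)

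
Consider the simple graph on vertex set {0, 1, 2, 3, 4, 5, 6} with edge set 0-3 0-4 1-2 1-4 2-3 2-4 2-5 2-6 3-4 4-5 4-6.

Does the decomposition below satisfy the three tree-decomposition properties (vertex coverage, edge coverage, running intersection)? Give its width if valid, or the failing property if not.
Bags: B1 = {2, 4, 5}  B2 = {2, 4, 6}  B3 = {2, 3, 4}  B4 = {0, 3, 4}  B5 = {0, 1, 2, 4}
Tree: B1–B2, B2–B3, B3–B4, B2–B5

A tree decomposition must satisfy three properties: every vertex lies in some bag; for every edge, both endpoints lie together in some bag; and for every vertex, the bags containing it form a connected subtree. Here bags containing vertex 0 are not connected in the tree, so the decomposition is invalid.

No — bags containing vertex 0 are not connected in the tree.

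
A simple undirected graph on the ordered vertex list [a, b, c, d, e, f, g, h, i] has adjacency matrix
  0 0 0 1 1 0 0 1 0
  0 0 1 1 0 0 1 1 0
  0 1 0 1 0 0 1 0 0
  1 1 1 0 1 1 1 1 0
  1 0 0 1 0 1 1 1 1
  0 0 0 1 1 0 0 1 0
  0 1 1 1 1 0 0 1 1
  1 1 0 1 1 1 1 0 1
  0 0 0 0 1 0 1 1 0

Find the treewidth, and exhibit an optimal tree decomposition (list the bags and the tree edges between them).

Treewidth 3.
One optimal decomposition is:
Bags: B1 = {e, g, h, i}  B2 = {d, e, g, h}  B3 = {a, d, e, h}  B4 = {b, d, g, h}  B5 = {d, e, f, h}  B6 = {b, c, d, g}
Tree: B1–B2, B2–B3, B2–B4, B2–B5, B4–B6

The largest bag has 4 vertices, giving width 3; this decomposition certifies tw(G) ≤ 3. For the lower bound, the 4 vertices {d, e, g, h} are pairwise adjacent, and any tree decomposition puts a clique entirely inside one bag — forcing width ≥ 3. Therefore the treewidth is 3.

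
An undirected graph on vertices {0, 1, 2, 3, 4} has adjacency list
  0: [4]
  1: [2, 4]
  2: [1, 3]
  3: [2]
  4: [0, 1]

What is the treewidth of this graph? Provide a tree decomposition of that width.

The largest bag has 2 vertices, giving width 1; this decomposition certifies tw(G) ≤ 1. Any graph with an edge has treewidth ≥ 1, and G has the edge 0–4. Combining the bounds, tw(G) = 1.

Treewidth 1.
One optimal decomposition is:
Bags: B1 = {0, 4}  B2 = {1, 4}  B3 = {1, 2}  B4 = {2, 3}
Tree: B1–B2, B2–B3, B3–B4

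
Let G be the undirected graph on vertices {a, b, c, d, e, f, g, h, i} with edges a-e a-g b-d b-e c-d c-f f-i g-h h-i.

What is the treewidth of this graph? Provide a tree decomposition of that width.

Every bag has size at most 3, so the width is 3 − 1 = 2 and tw(G) ≤ 2. For the lower bound, G contains the cycle f–i–h–g–a–e–b–d–c–f, so G is not a forest; only forests have treewidth ≤ 1, hence tw(G) ≥ 2. Therefore the treewidth is 2.

Treewidth 2.
Bags: B1 = {f, h, i}  B2 = {f, g, h}  B3 = {a, f, g}  B4 = {a, e, f}  B5 = {b, e, f}  B6 = {b, d, f}  B7 = {c, d, f}
Tree: B1–B2, B2–B3, B3–B4, B4–B5, B5–B6, B6–B7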